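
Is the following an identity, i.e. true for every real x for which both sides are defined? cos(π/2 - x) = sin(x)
Yes, this is an identity.

Claim: cos(π/2 - x) = sin(x).
Reasoning: Use cos(u - v) = cos(u)cos(v) + sin(u)sin(v) with u = π/2, v = x: cos(π/2)cos(x) + sin(π/2)sin(x) = 0·cos(x) + 1·sin(x) = sin(x).
So the two sides agree for every real x for which both sides are defined.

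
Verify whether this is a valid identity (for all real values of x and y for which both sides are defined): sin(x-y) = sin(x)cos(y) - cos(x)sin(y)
Claim: sin(x-y) = sin(x)cos(y) - cos(x)sin(y).
Reasoning: Replace y by -y in sin(x+y) = sin(x)cos(y) + cos(x)sin(y) and use cos(-y) = cos(y), sin(-y) = -sin(y): sin(x-y) = sin(x)cos(y) - cos(x)sin(y).
So the two sides agree for all real values of x and y for which both sides are defined.

Conclusion: Yes, this is an identity.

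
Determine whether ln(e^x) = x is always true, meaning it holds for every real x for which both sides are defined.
Claim: ln(e^x) = x.
Reasoning: ln is the inverse of the exponential: ln(e^x) asks for the exponent p with e^p = e^x, and since e^p is one-to-one that exponent is p = x.
So the two sides agree for every real x for which both sides are defined.

Conclusion: Yes, this is an identity.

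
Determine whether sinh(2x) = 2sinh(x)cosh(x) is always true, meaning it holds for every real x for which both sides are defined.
Claim: sinh(2x) = 2sinh(x)cosh(x).
Reasoning: 2sinh(x)cosh(x) = 2 · (e^x - e^-x)/2 · (e^x + e^-x)/2 = (e^(2x) - e^(-2x))/2 = sinh(2x).
So the two sides agree for every real x for which both sides are defined.

Conclusion: Yes, this is an identity.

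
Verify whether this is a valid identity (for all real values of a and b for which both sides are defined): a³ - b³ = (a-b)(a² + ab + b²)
Yes, this is an identity.

Claim: a³ - b³ = (a-b)(a² + ab + b²).
Reasoning: Expand the right side: (a-b)(a² + ab + b²) = a³ + a²b + ab² - a²b - ab² - b³ = a³ - b³ (the middle terms cancel in pairs).
So the two sides agree for all real values of a and b for which both sides are defined.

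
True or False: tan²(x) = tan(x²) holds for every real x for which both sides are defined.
Claim: tan²(x) = tan(x²).
Test a specific point where both sides are defined: x = -π/4.
LHS = tan²(x) ≈ 1.0000
RHS = tan(x²) ≈ 0.7092
Since 1.0000 ≠ 0.7092, the equation fails at this point, so it cannot hold for every real x for which both sides are defined.
tan²(x) means (tan x)², squaring the output; tan(x²) squares the input. These are different functions.

Conclusion: False.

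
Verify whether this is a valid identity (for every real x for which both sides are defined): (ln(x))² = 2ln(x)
No, this is NOT an identity.

Claim: (ln(x))² = 2ln(x).
Test a specific point where both sides are defined: x = 2.
LHS = (ln(x))² ≈ 0.4805
RHS = 2ln(x) ≈ 1.3863
Since 0.4805 ≠ 1.3863, the equation fails at this point, so it cannot hold for every real x for which both sides are defined.
2ln(x) equals ln(x²), which is not the same as (ln x)².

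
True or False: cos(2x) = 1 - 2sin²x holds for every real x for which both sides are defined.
Claim: cos(2x) = 1 - 2sin²x.
Reasoning: cos(2x) = cos²x - sin²x. Replace cos²x by 1 - sin²x: (1 - sin²x) - sin²x = 1 - 2sin²x.
So the two sides agree for every real x for which both sides are defined.

Conclusion: True.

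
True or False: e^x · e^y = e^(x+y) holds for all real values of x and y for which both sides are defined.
True.

Claim: e^x · e^y = e^(x+y).
Reasoning: This is the law of exponents for a common base: multiplying powers adds exponents. E.g. from the series, (Σ x^j/j!)(Σ y^k/k!) = Σ_m (Σ_{j+k=m} x^j y^k/(j!k!)) = Σ_m (x+y)^m/m! by the binomial theorem.
So the two sides agree for all real values of x and y for which both sides are defined.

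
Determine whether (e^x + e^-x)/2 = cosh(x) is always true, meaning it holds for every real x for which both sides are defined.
Yes, this is an identity.

Claim: (e^x + e^-x)/2 = cosh(x).
Reasoning: This is exactly the definition of the hyperbolic cosine: cosh(x) := (e^x + e^-x)/2.
So the two sides agree for every real x for which both sides are defined.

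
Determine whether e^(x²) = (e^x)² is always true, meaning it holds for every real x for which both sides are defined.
No, this is NOT an identity.

Claim: e^(x²) = (e^x)².
Test a specific point where both sides are defined: x = -1.
LHS = e^(x²) ≈ 2.7183
RHS = (e^x)² ≈ 0.1353
Since 2.7183 ≠ 0.1353, the equation fails at this point, so it cannot hold for every real x for which both sides are defined.
(e^x)² = e^(2x), and 2x ≠ x² in general.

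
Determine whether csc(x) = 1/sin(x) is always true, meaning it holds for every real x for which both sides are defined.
Yes, this is an identity.

Claim: csc(x) = 1/sin(x).
Reasoning: csc(x) is by definition the reciprocal of sin(x), wherever sin(x) ≠ 0.
So the two sides agree for every real x for which both sides are defined.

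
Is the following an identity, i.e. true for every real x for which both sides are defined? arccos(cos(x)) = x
Claim: arccos(cos(x)) = x.
Test a specific point where both sides are defined: x = -π/6.
LHS = arccos(cos(x)) ≈ 0.5236
RHS = x ≈ -0.5236
Since 0.5236 ≠ -0.5236, the equation fails at this point, so it cannot hold for every real x for which both sides are defined.
arccos only returns values in [0, π], so arccos(cos(x)) = x holds only for x in that interval, not for all real x.

Conclusion: No, this is NOT an identity.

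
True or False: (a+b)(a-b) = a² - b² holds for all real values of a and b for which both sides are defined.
True.

Claim: (a+b)(a-b) = a² - b².
Reasoning: Expand: (a+b)(a-b) = a² - ab + ba - b² = a² - b² (the cross terms cancel).
So the two sides agree for all real values of a and b for which both sides are defined.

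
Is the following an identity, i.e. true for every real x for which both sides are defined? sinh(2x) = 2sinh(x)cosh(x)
Yes, this is an identity.

Claim: sinh(2x) = 2sinh(x)cosh(x).
Reasoning: 2sinh(x)cosh(x) = 2 · (e^x - e^-x)/2 · (e^x + e^-x)/2 = (e^(2x) - e^(-2x))/2 = sinh(2x).
So the two sides agree for every real x for which both sides are defined.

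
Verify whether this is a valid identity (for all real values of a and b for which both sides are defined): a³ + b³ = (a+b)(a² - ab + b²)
Yes, this is an identity.

Claim: a³ + b³ = (a+b)(a² - ab + b²).
Reasoning: Expand the right side: (a+b)(a² - ab + b²) = a³ - a²b + ab² + a²b - ab² + b³ = a³ + b³ (the middle terms cancel in pairs).
So the two sides agree for all real values of a and b for which both sides are defined.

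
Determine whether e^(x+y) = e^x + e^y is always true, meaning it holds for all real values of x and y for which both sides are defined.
Claim: e^(x+y) = e^x + e^y.
Test a specific point where both sides are defined: x = 2, y = 2.
LHS = e^(x+y) ≈ 54.5982
RHS = e^x + e^y ≈ 14.7781
Since 54.5982 ≠ 14.7781, the equation fails at this point, so it cannot hold for all real values of x and y for which both sides are defined.
The correct rule is e^(x+y) = e^x · e^y (a product, not a sum).

Conclusion: No, this is NOT an identity.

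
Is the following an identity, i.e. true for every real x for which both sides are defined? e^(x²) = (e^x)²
Claim: e^(x²) = (e^x)².
Test a specific point where both sides are defined: x = -1.
LHS = e^(x²) ≈ 2.7183
RHS = (e^x)² ≈ 0.1353
Since 2.7183 ≠ 0.1353, the equation fails at this point, so it cannot hold for every real x for which both sides are defined.
(e^x)² = e^(2x), and 2x ≠ x² in general.

Conclusion: No, this is NOT an identity.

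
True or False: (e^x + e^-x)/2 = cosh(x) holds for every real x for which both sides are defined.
Claim: (e^x + e^-x)/2 = cosh(x).
Reasoning: This is exactly the definition of the hyperbolic cosine: cosh(x) := (e^x + e^-x)/2.
So the two sides agree for every real x for which both sides are defined.

Conclusion: True.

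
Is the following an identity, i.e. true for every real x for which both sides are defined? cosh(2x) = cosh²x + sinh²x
Claim: cosh(2x) = cosh²x + sinh²x.
Reasoning: cosh²x = (e^(2x) + 2 + e^(-2x))/4 and sinh²x = (e^(2x) - 2 + e^(-2x))/4. Adding gives (2e^(2x) + 2e^(-2x))/4 = (e^(2x) + e^(-2x))/2 = cosh(2x).
So the two sides agree for every real x for which both sides are defined.

Conclusion: Yes, this is an identity.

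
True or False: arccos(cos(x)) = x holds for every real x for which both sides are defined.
False.

Claim: arccos(cos(x)) = x.
Test a specific point where both sides are defined: x = -π/2.
LHS = arccos(cos(x)) ≈ 1.5708
RHS = x ≈ -1.5708
Since 1.5708 ≠ -1.5708, the equation fails at this point, so it cannot hold for every real x for which both sides are defined.
arccos only returns values in [0, π], so arccos(cos(x)) = x holds only for x in that interval, not for all real x.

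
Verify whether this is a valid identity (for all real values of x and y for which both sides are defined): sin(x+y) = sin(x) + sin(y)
Claim: sin(x+y) = sin(x) + sin(y).
Test a specific point where both sides are defined: x = π/4, y = -π/2.
LHS = sin(x+y) ≈ -0.7071
RHS = sin(x) + sin(y) ≈ -0.2929
Since -0.7071 ≠ -0.2929, the equation fails at this point, so it cannot hold for all real values of x and y for which both sides are defined.
The correct expansion is sin(x+y) = sin(x)cos(y) + cos(x)sin(y); sine is not additive.

Conclusion: No, this is NOT an identity.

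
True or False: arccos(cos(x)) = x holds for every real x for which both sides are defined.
False.

Claim: arccos(cos(x)) = x.
Test a specific point where both sides are defined: x = -π/4.
LHS = arccos(cos(x)) ≈ 0.7854
RHS = x ≈ -0.7854
Since 0.7854 ≠ -0.7854, the equation fails at this point, so it cannot hold for every real x for which both sides are defined.
arccos only returns values in [0, π], so arccos(cos(x)) = x holds only for x in that interval, not for all real x.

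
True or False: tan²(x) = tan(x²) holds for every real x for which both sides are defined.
Claim: tan²(x) = tan(x²).
Test a specific point where both sides are defined: x = -π/6.
LHS = tan²(x) ≈ 0.3333
RHS = tan(x²) ≈ 0.2812
Since 0.3333 ≠ 0.2812, the equation fails at this point, so it cannot hold for every real x for which both sides are defined.
tan²(x) means (tan x)², squaring the output; tan(x²) squares the input. These are different functions.

Conclusion: False.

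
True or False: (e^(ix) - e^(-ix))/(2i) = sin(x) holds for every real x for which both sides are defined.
Claim: (e^(ix) - e^(-ix))/(2i) = sin(x).
Reasoning: By Euler's formula e^(ix) = cos(x) + i·sin(x) and e^(-ix) = cos(x) - i·sin(x). Subtracting cancels the cosine terms: e^(ix) - e^(-ix) = 2i·sin(x); divide by 2i.
So the two sides agree for every real x for which both sides are defined.

Conclusion: True.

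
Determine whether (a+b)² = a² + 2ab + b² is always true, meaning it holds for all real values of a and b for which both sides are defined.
Claim: (a+b)² = a² + 2ab + b².
Reasoning: Expand: (a+b)² = (a+b)(a+b) = a·a + a·b + b·a + b·b = a² + 2ab + b².
So the two sides agree for all real values of a and b for which both sides are defined.

Conclusion: Yes, this is an identity.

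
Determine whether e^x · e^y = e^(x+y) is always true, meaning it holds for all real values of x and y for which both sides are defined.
Yes, this is an identity.

Claim: e^x · e^y = e^(x+y).
Reasoning: This is the law of exponents for a common base: multiplying powers adds exponents. E.g. from the series, (Σ x^j/j!)(Σ y^k/k!) = Σ_m (Σ_{j+k=m} x^j y^k/(j!k!)) = Σ_m (x+y)^m/m! by the binomial theorem.
So the two sides agree for all real values of x and y for which both sides are defined.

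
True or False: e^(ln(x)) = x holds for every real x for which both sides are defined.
Claim: e^(ln(x)) = x.
Reasoning: For x > 0, ln(x) is by definition the exponent p such that e^p = x. Raising e to that exponent therefore returns x: e^(ln x) = x.
So the two sides agree for every real x for which both sides are defined.

Conclusion: True.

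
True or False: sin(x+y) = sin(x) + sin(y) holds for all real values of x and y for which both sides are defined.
Claim: sin(x+y) = sin(x) + sin(y).
Test a specific point where both sides are defined: x = 3π/4, y = -π/4.
LHS = sin(x+y) ≈ 1.0000
RHS = sin(x) + sin(y) ≈ 0.0000
Since 1.0000 ≠ 0.0000, the equation fails at this point, so it cannot hold for all real values of x and y for which both sides are defined.
The correct expansion is sin(x+y) = sin(x)cos(y) + cos(x)sin(y); sine is not additive.

Conclusion: False.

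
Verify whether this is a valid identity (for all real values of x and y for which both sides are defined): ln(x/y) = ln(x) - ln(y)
Claim: ln(x/y) = ln(x) - ln(y).
Reasoning: Both sides are simultaneously defined only when x, y > 0. Write x = e^p, y = e^q. Then x/y = e^(p-q), so ln(x/y) = p - q = ln(x) - ln(y).
So the two sides agree for all real values of x and y for which both sides are defined.

Conclusion: Yes, this is an identity.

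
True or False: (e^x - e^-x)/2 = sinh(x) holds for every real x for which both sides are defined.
True.

Claim: (e^x - e^-x)/2 = sinh(x).
Reasoning: This is exactly the definition of the hyperbolic sine: sinh(x) := (e^x - e^-x)/2.
So the two sides agree for every real x for which both sides are defined.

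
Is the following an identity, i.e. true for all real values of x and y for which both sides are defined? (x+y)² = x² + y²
No, this is NOT an identity.

Claim: (x+y)² = x² + y².
Test a specific point where both sides are defined: x = 3, y = 1.
LHS = (x+y)² ≈ 16.0000
RHS = x² + y² ≈ 10.0000
Since 16.0000 ≠ 10.0000, the equation fails at this point, so it cannot hold for all real values of x and y for which both sides are defined.
The correct expansion is (x+y)² = x² + 2xy + y²; the cross term 2xy is missing.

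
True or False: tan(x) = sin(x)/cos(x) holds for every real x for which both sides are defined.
True.

Claim: tan(x) = sin(x)/cos(x).
Reasoning: For an angle x whose terminal point on the unit circle is (cos x, sin x), tan(x) is defined as the ratio (second coordinate)/(first coordinate) = sin(x)/cos(x), wherever cos(x) ≠ 0.
So the two sides agree for every real x for which both sides are defined.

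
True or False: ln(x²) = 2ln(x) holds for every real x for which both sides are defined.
True.

Claim: ln(x²) = 2ln(x).
Reasoning: The right side requires x > 0. For x > 0, x² = (e^(ln x))² = e^(2ln x), so ln(x²) = 2ln(x). (For x < 0 the right side is undefined, so those values are outside the claim.)
So the two sides agree for every real x for which both sides are defined.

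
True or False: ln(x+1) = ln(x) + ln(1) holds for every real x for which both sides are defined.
Claim: ln(x+1) = ln(x) + ln(1).
Test a specific point where both sides are defined: x = 1.
LHS = ln(x+1) ≈ 0.6931
RHS = ln(x) + ln(1) ≈ 0.0000
Since 0.6931 ≠ 0.0000, the equation fails at this point, so it cannot hold for every real x for which both sides are defined.
ln(1) = 0, so the right side is just ln(x), which differs from ln(x+1).

Conclusion: False.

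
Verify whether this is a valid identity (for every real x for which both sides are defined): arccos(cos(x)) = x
Claim: arccos(cos(x)) = x.
Test a specific point where both sides are defined: x = -π/3.
LHS = arccos(cos(x)) ≈ 1.0472
RHS = x ≈ -1.0472
Since 1.0472 ≠ -1.0472, the equation fails at this point, so it cannot hold for every real x for which both sides are defined.
arccos only returns values in [0, π], so arccos(cos(x)) = x holds only for x in that interval, not for all real x.

Conclusion: No, this is NOT an identity.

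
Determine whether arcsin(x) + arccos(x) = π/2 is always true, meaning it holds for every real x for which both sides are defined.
Yes, this is an identity.

Claim: arcsin(x) + arccos(x) = π/2.
Reasoning: Both sides are defined for -1 ≤ x ≤ 1. Let θ = arcsin(x), so sin θ = x and θ ∈ [-π/2, π/2]. Then cos(π/2 - θ) = sin θ = x and π/2 - θ ∈ [0, π], which is exactly the range of arccos, so arccos(x) = π/2 - θ. Adding: arcsin(x) + arccos(x) = θ + (π/2 - θ) = π/2.
So the two sides agree for every real x for which both sides are defined.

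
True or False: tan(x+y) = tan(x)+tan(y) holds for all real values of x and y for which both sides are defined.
Claim: tan(x+y) = tan(x)+tan(y).
Test a specific point where both sides are defined: x = π/4, y = 2π/3.
LHS = tan(x+y) ≈ -0.2679
RHS = tan(x)+tan(y) ≈ -0.7321
Since -0.2679 ≠ -0.7321, the equation fails at this point, so it cannot hold for all real values of x and y for which both sides are defined.
The correct formula is tan(x+y) = (tan(x) + tan(y))/(1 - tan(x)tan(y)).

Conclusion: False.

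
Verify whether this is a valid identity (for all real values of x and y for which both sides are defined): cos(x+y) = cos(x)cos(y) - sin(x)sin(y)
Claim: cos(x+y) = cos(x)cos(y) - sin(x)sin(y).
Reasoning: By Euler's formula e^(i(x+y)) = e^(ix)·e^(iy) = (cos x + i·sin x)(cos y + i·sin y). The real part of the left side is cos(x+y); the real part of the product is cos(x)cos(y) - sin(x)sin(y) (since i·i = -1).
So the two sides agree for all real values of x and y for which both sides are defined.

Conclusion: Yes, this is an identity.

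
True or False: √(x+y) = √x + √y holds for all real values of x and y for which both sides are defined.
False.

Claim: √(x+y) = √x + √y.
Test a specific point where both sides are defined: x = 1/2, y = 3/2.
LHS = √(x+y) ≈ 1.4142
RHS = √x + √y ≈ 1.9319
Since 1.4142 ≠ 1.9319, the equation fails at this point, so it cannot hold for all real values of x and y for which both sides are defined.
Squaring the right side gives x + 2√(xy) + y, not x + y.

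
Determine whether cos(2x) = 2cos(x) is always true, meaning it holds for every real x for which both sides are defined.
No, this is NOT an identity.

Claim: cos(2x) = 2cos(x).
Test a specific point where both sides are defined: x = π/2.
LHS = cos(2x) ≈ -1.0000
RHS = 2cos(x) ≈ 0.0000
Since -1.0000 ≠ 0.0000, the equation fails at this point, so it cannot hold for every real x for which both sides are defined.
The correct double-angle formula is cos(2x) = cos²x - sin²x.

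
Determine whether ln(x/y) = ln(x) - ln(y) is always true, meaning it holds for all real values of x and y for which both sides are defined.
Claim: ln(x/y) = ln(x) - ln(y).
Reasoning: Both sides are simultaneously defined only when x, y > 0. Write x = e^p, y = e^q. Then x/y = e^(p-q), so ln(x/y) = p - q = ln(x) - ln(y).
So the two sides agree for all real values of x and y for which both sides are defined.

Conclusion: Yes, this is an identity.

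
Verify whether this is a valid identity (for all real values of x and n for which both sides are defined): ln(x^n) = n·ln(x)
Yes, this is an identity.

Claim: ln(x^n) = n·ln(x).
Reasoning: The right side requires x > 0. For x > 0, x^n = (e^(ln x))^n = e^(n·ln x), so taking ln of both sides gives ln(x^n) = n·ln(x).
So the two sides agree for all real values of x and n for which both sides are defined.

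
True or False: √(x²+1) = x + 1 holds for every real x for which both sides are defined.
Claim: √(x²+1) = x + 1.
Test a specific point where both sides are defined: x = 3.
LHS = √(x²+1) ≈ 3.1623
RHS = x + 1 ≈ 4.0000
Since 3.1623 ≠ 4.0000, the equation fails at this point, so it cannot hold for every real x for which both sides are defined.
(x+1)² = x² + 2x + 1 ≠ x² + 1 unless x = 0.

Conclusion: False.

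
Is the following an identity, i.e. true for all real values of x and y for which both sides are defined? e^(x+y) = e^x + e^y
Claim: e^(x+y) = e^x + e^y.
Test a specific point where both sides are defined: x = 1, y = 3/2.
LHS = e^(x+y) ≈ 12.1825
RHS = e^x + e^y ≈ 7.2000
Since 12.1825 ≠ 7.2000, the equation fails at this point, so it cannot hold for all real values of x and y for which both sides are defined.
The correct rule is e^(x+y) = e^x · e^y (a product, not a sum).

Conclusion: No, this is NOT an identity.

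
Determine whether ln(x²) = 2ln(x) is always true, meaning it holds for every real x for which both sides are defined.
Claim: ln(x²) = 2ln(x).
Reasoning: The right side requires x > 0. For x > 0, x² = (e^(ln x))² = e^(2ln x), so ln(x²) = 2ln(x). (For x < 0 the right side is undefined, so those values are outside the claim.)
So the two sides agree for every real x for which both sides are defined.

Conclusion: Yes, this is an identity.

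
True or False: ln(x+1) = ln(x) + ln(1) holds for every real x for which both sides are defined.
Claim: ln(x+1) = ln(x) + ln(1).
Test a specific point where both sides are defined: x = 3.
LHS = ln(x+1) ≈ 1.3863
RHS = ln(x) + ln(1) ≈ 1.0986
Since 1.3863 ≠ 1.0986, the equation fails at this point, so it cannot hold for every real x for which both sides are defined.
ln(1) = 0, so the right side is just ln(x), which differs from ln(x+1).

Conclusion: False.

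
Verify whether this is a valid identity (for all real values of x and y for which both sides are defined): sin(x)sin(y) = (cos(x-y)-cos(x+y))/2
Yes, this is an identity.

Claim: sin(x)sin(y) = (cos(x-y)-cos(x+y))/2.
Reasoning: cos(x-y) = cos(x)cos(y) + sin(x)sin(y) and cos(x+y) = cos(x)cos(y) - sin(x)sin(y). Subtracting, cos(x-y) - cos(x+y) = 2sin(x)sin(y); divide by 2.
So the two sides agree for all real values of x and y for which both sides are defined.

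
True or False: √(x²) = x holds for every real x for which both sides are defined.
Claim: √(x²) = x.
Test a specific point where both sides are defined: x = -2.
LHS = √(x²) ≈ 2.0000
RHS = x ≈ -2.0000
Since 2.0000 ≠ -2.0000, the equation fails at this point, so it cannot hold for every real x for which both sides are defined.
√(x²) = |x|, which differs from x whenever x < 0 (both sides are defined for every real x).

Conclusion: False.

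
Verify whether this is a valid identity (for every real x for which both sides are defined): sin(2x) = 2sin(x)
No, this is NOT an identity.

Claim: sin(2x) = 2sin(x).
Test a specific point where both sides are defined: x = π/3.
LHS = sin(2x) ≈ 0.8660
RHS = 2sin(x) ≈ 1.7321
Since 0.8660 ≠ 1.7321, the equation fails at this point, so it cannot hold for every real x for which both sides are defined.
The correct double-angle formula is sin(2x) = 2sin(x)cos(x).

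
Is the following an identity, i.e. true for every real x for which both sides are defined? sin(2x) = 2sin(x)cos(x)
Claim: sin(2x) = 2sin(x)cos(x).
Reasoning: Put y = x in the addition formula sin(x+y) = sin(x)cos(y) + cos(x)sin(y): sin(2x) = sin(x)cos(x) + cos(x)sin(x) = 2sin(x)cos(x).
So the two sides agree for every real x for which both sides are defined.

Conclusion: Yes, this is an identity.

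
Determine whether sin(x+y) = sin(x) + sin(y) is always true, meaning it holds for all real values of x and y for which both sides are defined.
Claim: sin(x+y) = sin(x) + sin(y).
Test a specific point where both sides are defined: x = π/3, y = π/3.
LHS = sin(x+y) ≈ 0.8660
RHS = sin(x) + sin(y) ≈ 1.7321
Since 0.8660 ≠ 1.7321, the equation fails at this point, so it cannot hold for all real values of x and y for which both sides are defined.
The correct expansion is sin(x+y) = sin(x)cos(y) + cos(x)sin(y); sine is not additive.

Conclusion: No, this is NOT an identity.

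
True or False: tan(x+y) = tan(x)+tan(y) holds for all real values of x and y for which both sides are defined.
False.

Claim: tan(x+y) = tan(x)+tan(y).
Test a specific point where both sides are defined: x = 2π/3, y = 2π/3.
LHS = tan(x+y) ≈ 1.7321
RHS = tan(x)+tan(y) ≈ -3.4641
Since 1.7321 ≠ -3.4641, the equation fails at this point, so it cannot hold for all real values of x and y for which both sides are defined.
The correct formula is tan(x+y) = (tan(x) + tan(y))/(1 - tan(x)tan(y)).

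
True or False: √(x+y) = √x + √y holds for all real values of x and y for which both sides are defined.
Claim: √(x+y) = √x + √y.
Test a specific point where both sides are defined: x = 4, y = 3.
LHS = √(x+y) ≈ 2.6458
RHS = √x + √y ≈ 3.7321
Since 2.6458 ≠ 3.7321, the equation fails at this point, so it cannot hold for all real values of x and y for which both sides are defined.
Squaring the right side gives x + 2√(xy) + y, not x + y.

Conclusion: False.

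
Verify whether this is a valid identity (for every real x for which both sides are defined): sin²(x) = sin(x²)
Claim: sin²(x) = sin(x²).
Test a specific point where both sides are defined: x = -π/2.
LHS = sin²(x) ≈ 1.0000
RHS = sin(x²) ≈ 0.6243
Since 1.0000 ≠ 0.6243, the equation fails at this point, so it cannot hold for every real x for which both sides are defined.
sin²(x) means (sin x)², squaring the output; sin(x²) squares the input. These are different functions.

Conclusion: No, this is NOT an identity.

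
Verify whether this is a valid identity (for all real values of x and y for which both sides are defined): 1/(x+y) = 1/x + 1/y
Claim: 1/(x+y) = 1/x + 1/y.
Test a specific point where both sides are defined: x = 3/2, y = -3.
LHS = 1/(x+y) ≈ -0.6667
RHS = 1/x + 1/y ≈ 0.3333
Since -0.6667 ≠ 0.3333, the equation fails at this point, so it cannot hold for all real values of x and y for which both sides are defined.
1/x + 1/y = (x+y)/(xy), which is not 1/(x+y).

Conclusion: No, this is NOT an identity.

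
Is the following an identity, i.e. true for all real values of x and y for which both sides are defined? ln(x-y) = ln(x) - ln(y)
Claim: ln(x-y) = ln(x) - ln(y).
Test a specific point where both sides are defined: x = 5, y = 3/2.
LHS = ln(x-y) ≈ 1.2528
RHS = ln(x) - ln(y) ≈ 1.2040
Since 1.2528 ≠ 1.2040, the equation fails at this point, so it cannot hold for all real values of x and y for which both sides are defined.
ln(x) - ln(y) = ln(x/y), not ln(x-y).

Conclusion: No, this is NOT an identity.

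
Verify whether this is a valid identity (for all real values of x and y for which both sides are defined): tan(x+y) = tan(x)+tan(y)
No, this is NOT an identity.

Claim: tan(x+y) = tan(x)+tan(y).
Test a specific point where both sides are defined: x = -π/3, y = -π/4.
LHS = tan(x+y) ≈ 3.7321
RHS = tan(x)+tan(y) ≈ -2.7321
Since 3.7321 ≠ -2.7321, the equation fails at this point, so it cannot hold for all real values of x and y for which both sides are defined.
The correct formula is tan(x+y) = (tan(x) + tan(y))/(1 - tan(x)tan(y)).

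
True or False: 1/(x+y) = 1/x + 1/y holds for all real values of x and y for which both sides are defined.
Claim: 1/(x+y) = 1/x + 1/y.
Test a specific point where both sides are defined: x = 2, y = -3.
LHS = 1/(x+y) ≈ -1.0000
RHS = 1/x + 1/y ≈ 0.1667
Since -1.0000 ≠ 0.1667, the equation fails at this point, so it cannot hold for all real values of x and y for which both sides are defined.
1/x + 1/y = (x+y)/(xy), which is not 1/(x+y).

Conclusion: False.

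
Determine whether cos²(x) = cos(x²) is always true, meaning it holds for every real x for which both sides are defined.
No, this is NOT an identity.

Claim: cos²(x) = cos(x²).
Test a specific point where both sides are defined: x = π/2.
LHS = cos²(x) ≈ 0.0000
RHS = cos(x²) ≈ -0.7812
Since 0.0000 ≠ -0.7812, the equation fails at this point, so it cannot hold for every real x for which both sides are defined.
cos²(x) means (cos x)², squaring the output; cos(x²) squares the input. These are different functions.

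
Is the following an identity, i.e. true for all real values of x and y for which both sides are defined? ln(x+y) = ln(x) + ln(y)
Claim: ln(x+y) = ln(x) + ln(y).
Test a specific point where both sides are defined: x = 1/2, y = 1.
LHS = ln(x+y) ≈ 0.4055
RHS = ln(x) + ln(y) ≈ -0.6931
Since 0.4055 ≠ -0.6931, the equation fails at this point, so it cannot hold for all real values of x and y for which both sides are defined.
ln(x) + ln(y) = ln(xy), not ln(x+y).

Conclusion: No, this is NOT an identity.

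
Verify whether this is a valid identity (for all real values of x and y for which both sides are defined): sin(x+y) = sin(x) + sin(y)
Claim: sin(x+y) = sin(x) + sin(y).
Test a specific point where both sides are defined: x = -π/6, y = -π/4.
LHS = sin(x+y) ≈ -0.9659
RHS = sin(x) + sin(y) ≈ -1.2071
Since -0.9659 ≠ -1.2071, the equation fails at this point, so it cannot hold for all real values of x and y for which both sides are defined.
The correct expansion is sin(x+y) = sin(x)cos(y) + cos(x)sin(y); sine is not additive.

Conclusion: No, this is NOT an identity.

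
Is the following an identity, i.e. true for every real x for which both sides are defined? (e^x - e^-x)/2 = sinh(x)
Claim: (e^x - e^-x)/2 = sinh(x).
Reasoning: This is exactly the definition of the hyperbolic sine: sinh(x) := (e^x - e^-x)/2.
So the two sides agree for every real x for which both sides are defined.

Conclusion: Yes, this is an identity.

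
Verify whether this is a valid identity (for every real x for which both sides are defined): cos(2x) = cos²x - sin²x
Yes, this is an identity.

Claim: cos(2x) = cos²x - sin²x.
Reasoning: Put y = x in the addition formula cos(x+y) = cos(x)cos(y) - sin(x)sin(y): cos(2x) = cos²x - sin²x.
So the two sides agree for every real x for which both sides are defined.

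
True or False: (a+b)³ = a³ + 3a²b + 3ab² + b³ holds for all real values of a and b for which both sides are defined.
True.

Claim: (a+b)³ = a³ + 3a²b + 3ab² + b³.
Reasoning: (a+b)³ = (a+b)(a+b)² = (a+b)(a² + 2ab + b²) = a³ + 2a²b + ab² + a²b + 2ab² + b³ = a³ + 3a²b + 3ab² + b³.
So the two sides agree for all real values of a and b for which both sides are defined.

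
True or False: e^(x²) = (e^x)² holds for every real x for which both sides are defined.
Claim: e^(x²) = (e^x)².
Test a specific point where both sides are defined: x = 3.
LHS = e^(x²) ≈ 8103.0839
RHS = (e^x)² ≈ 403.4288
Since 8103.0839 ≠ 403.4288, the equation fails at this point, so it cannot hold for every real x for which both sides are defined.
(e^x)² = e^(2x), and 2x ≠ x² in general.

Conclusion: False.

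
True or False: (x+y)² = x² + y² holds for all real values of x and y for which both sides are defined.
False.

Claim: (x+y)² = x² + y².
Test a specific point where both sides are defined: x = -2, y = 1/2.
LHS = (x+y)² ≈ 2.2500
RHS = x² + y² ≈ 4.2500
Since 2.2500 ≠ 4.2500, the equation fails at this point, so it cannot hold for all real values of x and y for which both sides are defined.
The correct expansion is (x+y)² = x² + 2xy + y²; the cross term 2xy is missing.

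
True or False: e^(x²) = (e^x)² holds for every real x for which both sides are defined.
Claim: e^(x²) = (e^x)².
Test a specific point where both sides are defined: x = -2.
LHS = e^(x²) ≈ 54.5982
RHS = (e^x)² ≈ 0.0183
Since 54.5982 ≠ 0.0183, the equation fails at this point, so it cannot hold for every real x for which both sides are defined.
(e^x)² = e^(2x), and 2x ≠ x² in general.

Conclusion: False.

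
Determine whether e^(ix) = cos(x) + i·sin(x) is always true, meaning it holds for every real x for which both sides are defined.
Claim: e^(ix) = cos(x) + i·sin(x).
Reasoning: Euler's formula. Expand e^(ix) = Σ (ix)^k / k!. Since i² = -1, the even-k terms are Σ (-1)^m x^(2m)/(2m)! = cos(x) and the odd-k terms are i · Σ (-1)^m x^(2m+1)/(2m+1)! = i·sin(x).
So the two sides agree for every real x for which both sides are defined.

Conclusion: Yes, this is an identity.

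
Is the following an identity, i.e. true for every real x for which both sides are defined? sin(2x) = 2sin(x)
No, this is NOT an identity.

Claim: sin(2x) = 2sin(x).
Test a specific point where both sides are defined: x = -π/4.
LHS = sin(2x) ≈ -1.0000
RHS = 2sin(x) ≈ -1.4142
Since -1.0000 ≠ -1.4142, the equation fails at this point, so it cannot hold for every real x for which both sides are defined.
The correct double-angle formula is sin(2x) = 2sin(x)cos(x).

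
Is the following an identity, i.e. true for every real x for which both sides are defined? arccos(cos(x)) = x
No, this is NOT an identity.

Claim: arccos(cos(x)) = x.
Test a specific point where both sides are defined: x = -π/3.
LHS = arccos(cos(x)) ≈ 1.0472
RHS = x ≈ -1.0472
Since 1.0472 ≠ -1.0472, the equation fails at this point, so it cannot hold for every real x for which both sides are defined.
arccos only returns values in [0, π], so arccos(cos(x)) = x holds only for x in that interval, not for all real x.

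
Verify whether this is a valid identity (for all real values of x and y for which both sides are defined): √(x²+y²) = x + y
No, this is NOT an identity.

Claim: √(x²+y²) = x + y.
Test a specific point where both sides are defined: x = 3, y = 1.
LHS = √(x²+y²) ≈ 3.1623
RHS = x + y ≈ 4.0000
Since 3.1623 ≠ 4.0000, the equation fails at this point, so it cannot hold for all real values of x and y for which both sides are defined.
(x+y)² = x² + 2xy + y², not x² + y², so the square root does not split this way.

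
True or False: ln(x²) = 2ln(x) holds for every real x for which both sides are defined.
True.

Claim: ln(x²) = 2ln(x).
Reasoning: The right side requires x > 0. For x > 0, x² = (e^(ln x))² = e^(2ln x), so ln(x²) = 2ln(x). (For x < 0 the right side is undefined, so those values are outside the claim.)
So the two sides agree for every real x for which both sides are defined.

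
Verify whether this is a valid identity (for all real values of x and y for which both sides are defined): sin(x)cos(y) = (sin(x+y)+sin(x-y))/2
Yes, this is an identity.

Claim: sin(x)cos(y) = (sin(x+y)+sin(x-y))/2.
Reasoning: sin(x+y) = sin(x)cos(y) + cos(x)sin(y) and sin(x-y) = sin(x)cos(y) - cos(x)sin(y). Adding, sin(x+y) + sin(x-y) = 2sin(x)cos(y); divide by 2.
So the two sides agree for all real values of x and y for which both sides are defined.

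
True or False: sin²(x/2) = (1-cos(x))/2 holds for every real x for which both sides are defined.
Claim: sin²(x/2) = (1-cos(x))/2.
Reasoning: Use cos(2θ) = 1 - 2sin²θ with θ = x/2: cos(x) = 1 - 2sin²(x/2). Solving for sin²(x/2) gives (1 - cos(x))/2.
So the two sides agree for every real x for which both sides are defined.

Conclusion: True.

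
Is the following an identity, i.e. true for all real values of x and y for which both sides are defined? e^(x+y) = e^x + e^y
No, this is NOT an identity.

Claim: e^(x+y) = e^x + e^y.
Test a specific point where both sides are defined: x = -1, y = -1.
LHS = e^(x+y) ≈ 0.1353
RHS = e^x + e^y ≈ 0.7358
Since 0.1353 ≠ 0.7358, the equation fails at this point, so it cannot hold for all real values of x and y for which both sides are defined.
The correct rule is e^(x+y) = e^x · e^y (a product, not a sum).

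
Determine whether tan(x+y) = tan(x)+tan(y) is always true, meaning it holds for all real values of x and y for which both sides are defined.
No, this is NOT an identity.

Claim: tan(x+y) = tan(x)+tan(y).
Test a specific point where both sides are defined: x = π/3, y = 3π/4.
LHS = tan(x+y) ≈ 0.2679
RHS = tan(x)+tan(y) ≈ 0.7321
Since 0.2679 ≠ 0.7321, the equation fails at this point, so it cannot hold for all real values of x and y for which both sides are defined.
The correct formula is tan(x+y) = (tan(x) + tan(y))/(1 - tan(x)tan(y)).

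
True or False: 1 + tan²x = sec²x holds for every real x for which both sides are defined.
Claim: 1 + tan²x = sec²x.
Reasoning: Start from sin²x + cos²x = 1 and divide every term by cos²x (allowed wherever tan x and sec x are defined): tan²x + 1 = 1/cos²x = sec²x.
So the two sides agree for every real x for which both sides are defined.

Conclusion: True.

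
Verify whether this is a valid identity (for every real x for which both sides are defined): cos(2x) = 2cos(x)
Claim: cos(2x) = 2cos(x).
Test a specific point where both sides are defined: x = -π/4.
LHS = cos(2x) ≈ 0.0000
RHS = 2cos(x) ≈ 1.4142
Since 0.0000 ≠ 1.4142, the equation fails at this point, so it cannot hold for every real x for which both sides are defined.
The correct double-angle formula is cos(2x) = cos²x - sin²x.

Conclusion: No, this is NOT an identity.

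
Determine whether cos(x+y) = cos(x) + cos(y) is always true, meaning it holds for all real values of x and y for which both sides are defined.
No, this is NOT an identity.

Claim: cos(x+y) = cos(x) + cos(y).
Test a specific point where both sides are defined: x = -π/2, y = 3π/4.
LHS = cos(x+y) ≈ 0.7071
RHS = cos(x) + cos(y) ≈ -0.7071
Since 0.7071 ≠ -0.7071, the equation fails at this point, so it cannot hold for all real values of x and y for which both sides are defined.
The correct expansion is cos(x+y) = cos(x)cos(y) - sin(x)sin(y); cosine is not additive.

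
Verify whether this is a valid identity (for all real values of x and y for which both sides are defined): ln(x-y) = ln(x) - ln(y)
Claim: ln(x-y) = ln(x) - ln(y).
Test a specific point where both sides are defined: x = 5, y = 1/2.
LHS = ln(x-y) ≈ 1.5041
RHS = ln(x) - ln(y) ≈ 2.3026
Since 1.5041 ≠ 2.3026, the equation fails at this point, so it cannot hold for all real values of x and y for which both sides are defined.
ln(x) - ln(y) = ln(x/y), not ln(x-y).

Conclusion: No, this is NOT an identity.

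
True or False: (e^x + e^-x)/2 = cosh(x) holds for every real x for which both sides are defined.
Claim: (e^x + e^-x)/2 = cosh(x).
Reasoning: This is exactly the definition of the hyperbolic cosine: cosh(x) := (e^x + e^-x)/2.
So the two sides agree for every real x for which both sides are defined.

Conclusion: True.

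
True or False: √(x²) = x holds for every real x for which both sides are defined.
Claim: √(x²) = x.
Test a specific point where both sides are defined: x = -2.
LHS = √(x²) ≈ 2.0000
RHS = x ≈ -2.0000
Since 2.0000 ≠ -2.0000, the equation fails at this point, so it cannot hold for every real x for which both sides are defined.
√(x²) = |x|, which differs from x whenever x < 0 (both sides are defined for every real x).

Conclusion: False.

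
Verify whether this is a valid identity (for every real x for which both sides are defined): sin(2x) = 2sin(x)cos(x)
Claim: sin(2x) = 2sin(x)cos(x).
Reasoning: Put y = x in the addition formula sin(x+y) = sin(x)cos(y) + cos(x)sin(y): sin(2x) = sin(x)cos(x) + cos(x)sin(x) = 2sin(x)cos(x).
So the two sides agree for every real x for which both sides are defined.

Conclusion: Yes, this is an identity.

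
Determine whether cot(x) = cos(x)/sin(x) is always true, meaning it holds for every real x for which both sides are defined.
Yes, this is an identity.

Claim: cot(x) = cos(x)/sin(x).
Reasoning: cot(x) is defined as 1/tan(x) = 1/(sin(x)/cos(x)) = cos(x)/sin(x), wherever sin(x) ≠ 0.
So the two sides agree for every real x for which both sides are defined.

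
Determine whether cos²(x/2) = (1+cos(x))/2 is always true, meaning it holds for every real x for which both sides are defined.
Yes, this is an identity.

Claim: cos²(x/2) = (1+cos(x))/2.
Reasoning: Use cos(2θ) = 2cos²θ - 1 with θ = x/2: cos(x) = 2cos²(x/2) - 1. Solving for cos²(x/2) gives (1 + cos(x))/2.
So the two sides agree for every real x for which both sides are defined.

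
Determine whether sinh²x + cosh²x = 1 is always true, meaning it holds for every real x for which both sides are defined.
No, this is NOT an identity.

Claim: sinh²x + cosh²x = 1.
Test a specific point where both sides are defined: x = 4.
LHS = sinh²x + cosh²x ≈ 1490.4792
RHS = 1 ≈ 1.0000
Since 1490.4792 ≠ 1.0000, the equation fails at this point, so it cannot hold for every real x for which both sides are defined.
The correct hyperbolic identity is cosh²x - sinh²x = 1 (a difference); the sum sinh²x + cosh²x equals cosh(2x).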